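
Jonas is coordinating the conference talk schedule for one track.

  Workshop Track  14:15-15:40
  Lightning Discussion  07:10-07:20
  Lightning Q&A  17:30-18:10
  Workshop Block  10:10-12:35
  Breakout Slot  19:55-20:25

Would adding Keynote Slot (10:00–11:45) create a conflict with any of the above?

Lightning Discussion: ends 07:20 at or before Keynote Slot starts 10:00 → clear.
Workshop Block: starts 10:10 before Keynote Slot ends 11:45, and ends 12:35 after Keynote Slot starts 10:00 → overlap.
Workshop Track: starts 14:15 at or after Keynote Slot ends 11:45 → clear.
Lightning Q&A: starts 17:30 at or after Keynote Slot ends 11:45 → clear.
Breakout Slot: starts 19:55 at or after Keynote Slot ends 11:45 → clear.
Keynote Slot overlaps Workshop Block.

Yes — it overlaps Workshop Block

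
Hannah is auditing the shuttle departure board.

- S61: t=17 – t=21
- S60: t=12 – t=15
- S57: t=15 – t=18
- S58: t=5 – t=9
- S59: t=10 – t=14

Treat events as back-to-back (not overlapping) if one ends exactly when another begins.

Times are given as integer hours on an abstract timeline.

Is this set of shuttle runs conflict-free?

No

Two intervals overlap when each starts before the other ends.
Sorted by start: S58, S59, S60, S57, S61.
S59 starts after S58 ends; S58 is clear from here.
S60 starts before S59 ends → S59 and S60 overlap.
That's a conflict, so the schedule is not conflict-free.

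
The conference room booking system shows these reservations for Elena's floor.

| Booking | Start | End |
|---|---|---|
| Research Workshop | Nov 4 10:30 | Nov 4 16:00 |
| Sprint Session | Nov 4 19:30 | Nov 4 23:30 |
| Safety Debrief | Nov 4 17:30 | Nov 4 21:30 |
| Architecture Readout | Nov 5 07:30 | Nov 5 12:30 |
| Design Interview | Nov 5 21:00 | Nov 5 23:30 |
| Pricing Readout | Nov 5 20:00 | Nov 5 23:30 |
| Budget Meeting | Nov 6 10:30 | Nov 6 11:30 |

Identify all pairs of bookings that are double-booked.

Design Interview & Pricing Readout, Safety Debrief & Sprint Session

Sorted by start: Research Workshop, Safety Debrief, Sprint Session, Architecture Readout, Pricing Readout, Design Interview, Budget Meeting.
Safety Debrief starts after Research Workshop ends — done with Research Workshop.
Sprint Session starts before Safety Debrief ends → Safety Debrief and Sprint Session overlap.
Architecture Readout starts after Safety Debrief ends — done with Safety Debrief.
Architecture Readout starts after Sprint Session ends — done with Sprint Session.
Pricing Readout starts after Architecture Readout ends — done with Architecture Readout.
Design Interview starts before Pricing Readout ends → Pricing Readout and Design Interview overlap.
Budget Meeting starts after Pricing Readout ends.
Budget Meeting starts after Design Interview ends.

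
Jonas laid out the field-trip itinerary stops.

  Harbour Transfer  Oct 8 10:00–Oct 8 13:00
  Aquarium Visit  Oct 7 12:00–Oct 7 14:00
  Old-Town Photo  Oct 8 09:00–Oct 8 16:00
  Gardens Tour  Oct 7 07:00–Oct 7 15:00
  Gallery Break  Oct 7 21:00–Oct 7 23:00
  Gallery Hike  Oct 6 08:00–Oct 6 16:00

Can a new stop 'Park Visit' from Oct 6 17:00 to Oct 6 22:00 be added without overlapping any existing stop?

Yes — the slot is free

Gallery Hike: ends Oct 6 16:00 at or before Park Visit starts Oct 6 17:00 → clear.
Gardens Tour: starts Oct 7 07:00 at or after Park Visit ends Oct 6 22:00 → clear.
Aquarium Visit: starts Oct 7 12:00 at or after Park Visit ends Oct 6 22:00 → clear.
Gallery Break: starts Oct 7 21:00 at or after Park Visit ends Oct 6 22:00 → clear.
Old-Town Photo: starts Oct 8 09:00 at or after Park Visit ends Oct 6 22:00 → clear.
Harbour Transfer: starts Oct 8 10:00 at or after Park Visit ends Oct 6 22:00 → clear.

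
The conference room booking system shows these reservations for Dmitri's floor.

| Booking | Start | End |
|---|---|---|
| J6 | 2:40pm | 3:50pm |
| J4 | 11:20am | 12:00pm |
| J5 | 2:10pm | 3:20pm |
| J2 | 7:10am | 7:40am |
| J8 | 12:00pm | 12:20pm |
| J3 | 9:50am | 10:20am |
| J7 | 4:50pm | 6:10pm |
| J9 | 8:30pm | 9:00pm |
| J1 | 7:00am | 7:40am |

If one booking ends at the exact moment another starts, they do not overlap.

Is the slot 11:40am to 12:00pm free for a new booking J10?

J1: ends 7:40am at or before J10 starts 11:40am → clear.
J2: ends 7:40am at or before J10 starts 11:40am → clear.
J3: ends 10:20am at or before J10 starts 11:40am → clear.
J4: starts 11:20am before J10 ends 12:00pm, and ends 12:00pm after J10 starts 11:40am → overlap.
J8: starts 12:00pm at or after J10 ends 12:00pm → clear.
J5: starts 2:10pm at or after J10 ends 12:00pm → clear.
J6: starts 2:40pm at or after J10 ends 12:00pm → clear.
J7: starts 4:50pm at or after J10 ends 12:00pm → clear.
J9: starts 8:30pm at or after J10 ends 12:00pm → clear.
J10 overlaps J4.

No — it overlaps J4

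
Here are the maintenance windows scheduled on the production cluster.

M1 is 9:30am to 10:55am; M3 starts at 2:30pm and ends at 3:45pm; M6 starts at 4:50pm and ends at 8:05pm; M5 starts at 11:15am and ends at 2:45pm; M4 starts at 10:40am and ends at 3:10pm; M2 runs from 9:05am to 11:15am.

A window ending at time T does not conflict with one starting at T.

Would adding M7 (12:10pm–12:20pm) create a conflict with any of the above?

M2: ends 11:15am at or before M7 starts 12:10pm → clear.
M1: ends 10:55am at or before M7 starts 12:10pm → clear.
M4: starts 10:40am before M7 ends 12:20pm, and ends 3:10pm after M7 starts 12:10pm → overlap.
M5: starts 11:15am before M7 ends 12:20pm, and ends 2:45pm after M7 starts 12:10pm → overlap.
M3: starts 2:30pm at or after M7 ends 12:20pm → clear.
M6: starts 4:50pm at or after M7 ends 12:20pm → clear.
M7 overlaps M4, M5.

Yes — it overlaps M4, M5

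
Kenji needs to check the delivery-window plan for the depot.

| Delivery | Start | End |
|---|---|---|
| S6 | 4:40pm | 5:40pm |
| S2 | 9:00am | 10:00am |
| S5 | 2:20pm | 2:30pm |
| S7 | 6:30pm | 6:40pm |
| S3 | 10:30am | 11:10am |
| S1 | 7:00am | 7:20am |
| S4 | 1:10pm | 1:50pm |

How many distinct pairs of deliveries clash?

Sorted by start: S1, S2, S3, S4, S5, S6, S7.
S2 starts after S1 ends, so nothing later overlaps S1 either.
S3 starts after S2 ends, so nothing later overlaps S2 either.
S4 starts after S3 ends, so nothing later overlaps S3 either.
S5 starts after S4 ends, so nothing later overlaps S4 either.
S6 starts after S5 ends, so nothing later overlaps S5 either.
S7 starts after S6 ends.
No pair overlaps.

0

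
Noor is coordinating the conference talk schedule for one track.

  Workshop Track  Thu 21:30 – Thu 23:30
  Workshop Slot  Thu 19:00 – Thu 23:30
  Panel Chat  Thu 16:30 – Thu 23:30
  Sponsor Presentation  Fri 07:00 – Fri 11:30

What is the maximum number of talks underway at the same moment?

Sweep the timeline, counting +1 at each start and −1 at each end (ends before starts at a tie):
Thu 16:30 start Panel Chat → 1
Thu 19:00 start Workshop Slot → 2
Thu 21:30 start Workshop Track → 3
Thu 23:30 end Panel Chat → 2
Thu 23:30 end Workshop Slot → 1
Thu 23:30 end Workshop Track → 0
Fri 07:00 start Sponsor Presentation → 1
Fri 11:30 end Sponsor Presentation → 0
Peak is 3, at Thu 21:30 (Panel Chat, Workshop Slot, Workshop Track).

3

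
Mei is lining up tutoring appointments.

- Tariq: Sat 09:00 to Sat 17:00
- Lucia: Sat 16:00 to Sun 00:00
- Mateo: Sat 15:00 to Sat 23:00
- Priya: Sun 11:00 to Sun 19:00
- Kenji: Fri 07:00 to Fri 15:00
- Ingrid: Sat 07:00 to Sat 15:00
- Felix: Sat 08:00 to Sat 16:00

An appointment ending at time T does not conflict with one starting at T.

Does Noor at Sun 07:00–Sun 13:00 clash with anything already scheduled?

Yes — it overlaps Priya

Kenji: ends Fri 15:00 at or before Noor starts Sun 07:00 → clear.
Ingrid: ends Sat 15:00 at or before Noor starts Sun 07:00 → clear.
Felix: ends Sat 16:00 at or before Noor starts Sun 07:00 → clear.
Tariq: ends Sat 17:00 at or before Noor starts Sun 07:00 → clear.
Mateo: ends Sat 23:00 at or before Noor starts Sun 07:00 → clear.
Lucia: ends Sun 00:00 at or before Noor starts Sun 07:00 → clear.
Priya: starts Sun 11:00 before Noor ends Sun 13:00, and ends Sun 19:00 after Noor starts Sun 07:00 → overlap.
Noor overlaps Priya.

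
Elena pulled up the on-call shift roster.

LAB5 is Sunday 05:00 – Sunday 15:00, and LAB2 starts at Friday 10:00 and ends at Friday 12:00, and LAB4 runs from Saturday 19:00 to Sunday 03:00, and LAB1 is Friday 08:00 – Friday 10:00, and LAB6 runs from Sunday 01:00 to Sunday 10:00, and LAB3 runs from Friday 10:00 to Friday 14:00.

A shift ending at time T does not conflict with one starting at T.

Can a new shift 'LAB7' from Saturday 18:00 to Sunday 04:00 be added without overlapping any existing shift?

No — it overlaps LAB4, LAB6

LAB1: ends Friday 10:00 at or before LAB7 starts Saturday 18:00 → clear.
LAB2: ends Friday 12:00 at or before LAB7 starts Saturday 18:00 → clear.
LAB3: ends Friday 14:00 at or before LAB7 starts Saturday 18:00 → clear.
LAB4: starts Saturday 19:00 before LAB7 ends Sunday 04:00, and ends Sunday 03:00 after LAB7 starts Saturday 18:00 → overlap.
LAB6: starts Sunday 01:00 before LAB7 ends Sunday 04:00, and ends Sunday 10:00 after LAB7 starts Saturday 18:00 → overlap.
LAB5: starts Sunday 05:00 at or after LAB7 ends Sunday 04:00 → clear.
LAB7 overlaps LAB4, LAB6.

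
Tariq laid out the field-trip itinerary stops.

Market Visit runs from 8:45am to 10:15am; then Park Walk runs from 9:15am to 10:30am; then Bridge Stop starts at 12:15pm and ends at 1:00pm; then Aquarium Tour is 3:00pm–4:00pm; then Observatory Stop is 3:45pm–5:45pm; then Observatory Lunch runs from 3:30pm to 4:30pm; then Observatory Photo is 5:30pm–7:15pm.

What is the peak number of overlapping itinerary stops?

3

Walk through starts and ends in time order (an end at T is processed before a start at T):
8:45am start Market Visit → 1
9:15am start Park Walk → 2
10:15am end Market Visit → 1
10:30am end Park Walk → 0
12:15pm start Bridge Stop → 1
1:00pm end Bridge Stop → 0
3:00pm start Aquarium Tour → 1
3:30pm start Observatory Lunch → 2
3:45pm start Observatory Stop → 3
4:00pm end Aquarium Tour → 2
4:30pm end Observatory Lunch → 1
5:30pm start Observatory Photo → 2
5:45pm end Observatory Stop → 1
7:15pm end Observatory Photo → 0
Peak is 3, at 3:45pm (Aquarium Tour, Observatory Lunch, Observatory Stop).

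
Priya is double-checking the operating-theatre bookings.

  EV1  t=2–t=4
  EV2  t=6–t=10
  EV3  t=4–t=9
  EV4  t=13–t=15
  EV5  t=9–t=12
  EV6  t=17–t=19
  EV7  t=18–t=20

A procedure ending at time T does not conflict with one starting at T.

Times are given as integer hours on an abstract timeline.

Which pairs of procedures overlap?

EV2 & EV3, EV2 & EV5, EV6 & EV7

Sorted by start: EV1, EV3, EV2, EV5, EV4, EV6, EV7.
EV3 starts exactly when EV1 ends (back-to-back, no overlap); EV1 is clear from here.
EV2 starts before EV3 ends → EV3 and EV2 overlap.
EV5 starts exactly when EV3 ends (back-to-back, no overlap); EV3 is clear from here.
EV5 starts before EV2 ends → EV2 and EV5 overlap.
EV4 starts after EV2 ends; EV2 is clear from here.
EV4 starts after EV5 ends; EV5 is clear from here.
EV6 starts after EV4 ends; EV4 is clear from here.
EV7 starts before EV6 ends → EV6 and EV7 overlap.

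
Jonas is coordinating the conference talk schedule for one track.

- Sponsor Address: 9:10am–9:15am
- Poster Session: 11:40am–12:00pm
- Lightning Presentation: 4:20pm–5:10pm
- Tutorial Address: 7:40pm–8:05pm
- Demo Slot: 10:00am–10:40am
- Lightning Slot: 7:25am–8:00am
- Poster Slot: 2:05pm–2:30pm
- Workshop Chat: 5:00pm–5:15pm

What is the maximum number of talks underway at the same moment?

2

Sort all start/end points and keep a running count:
7:25am start Lightning Slot → 1
8:00am end Lightning Slot → 0
9:10am start Sponsor Address → 1
9:15am end Sponsor Address → 0
10:00am start Demo Slot → 1
10:40am end Demo Slot → 0
11:40am start Poster Session → 1
12:00pm end Poster Session → 0
2:05pm start Poster Slot → 1
2:30pm end Poster Slot → 0
4:20pm start Lightning Presentation → 1
5:00pm start Workshop Chat → 2
5:10pm end Lightning Presentation → 1
5:15pm end Workshop Chat → 0
7:40pm start Tutorial Address → 1
8:05pm end Tutorial Address → 0
Peak is 2, at 5:00pm (Lightning Presentation, Workshop Chat).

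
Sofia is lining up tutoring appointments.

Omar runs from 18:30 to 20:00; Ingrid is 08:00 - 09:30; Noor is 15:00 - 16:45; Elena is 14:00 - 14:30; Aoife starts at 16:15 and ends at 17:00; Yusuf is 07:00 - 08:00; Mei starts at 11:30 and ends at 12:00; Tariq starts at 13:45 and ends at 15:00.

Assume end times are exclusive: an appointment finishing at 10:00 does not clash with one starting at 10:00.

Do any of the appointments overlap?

Check each pair: they overlap iff neither finishes before the other starts.
Sorted by start: Yusuf, Ingrid, Mei, Tariq, Elena, Noor, Aoife, Omar.
Ingrid starts exactly when Yusuf ends (back-to-back, no overlap) — done with Yusuf.
Mei starts after Ingrid ends — done with Ingrid.
Tariq starts after Mei ends — done with Mei.
Elena starts before Tariq ends → Tariq and Elena overlap.
That's a conflict, so the schedule is not conflict-free.

Yes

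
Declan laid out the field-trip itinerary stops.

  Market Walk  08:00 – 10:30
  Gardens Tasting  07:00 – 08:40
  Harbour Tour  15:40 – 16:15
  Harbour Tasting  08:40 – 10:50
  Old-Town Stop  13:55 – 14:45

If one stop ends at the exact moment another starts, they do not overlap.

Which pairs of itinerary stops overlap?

Gardens Tasting & Market Walk, Harbour Tasting & Market Walk

Sorted by start: Gardens Tasting, Market Walk, Harbour Tasting, Old-Town Stop, Harbour Tour.
Market Walk starts before Gardens Tasting ends → Gardens Tasting and Market Walk overlap.
Harbour Tasting starts exactly when Gardens Tasting ends (back-to-back, no overlap); Gardens Tasting is clear from here.
Harbour Tasting starts before Market Walk ends → Market Walk and Harbour Tasting overlap.
Old-Town Stop starts after Market Walk ends; Market Walk is clear from here.
Old-Town Stop starts after Harbour Tasting ends; Harbour Tasting is clear from here.
Harbour Tour starts after Old-Town Stop ends.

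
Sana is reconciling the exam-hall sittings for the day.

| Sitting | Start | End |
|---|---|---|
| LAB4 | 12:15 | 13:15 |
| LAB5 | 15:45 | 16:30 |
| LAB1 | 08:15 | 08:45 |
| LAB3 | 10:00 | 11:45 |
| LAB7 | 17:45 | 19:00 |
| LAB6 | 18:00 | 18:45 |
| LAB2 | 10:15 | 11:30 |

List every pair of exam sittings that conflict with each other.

Two intervals overlap when each starts before the other ends.
Sorted by start: LAB1, LAB3, LAB2, LAB4, LAB5, LAB7, LAB6.
LAB3 starts after LAB1 ends — done with LAB1.
LAB2 starts before LAB3 ends → LAB3 and LAB2 overlap.
LAB4 starts after LAB3 ends — done with LAB3.
LAB4 starts after LAB2 ends — done with LAB2.
LAB5 starts after LAB4 ends — done with LAB4.
LAB7 starts after LAB5 ends — done with LAB5.
LAB6 starts before LAB7 ends → LAB7 and LAB6 overlap.

LAB2 & LAB3, LAB6 & LAB7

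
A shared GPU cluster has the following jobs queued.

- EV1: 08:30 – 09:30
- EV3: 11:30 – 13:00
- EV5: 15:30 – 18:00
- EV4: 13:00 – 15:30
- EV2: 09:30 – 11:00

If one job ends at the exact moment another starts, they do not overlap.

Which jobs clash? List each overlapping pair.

Sorted by start: EV1, EV2, EV3, EV4, EV5.
EV2 starts exactly when EV1 ends (back-to-back, no overlap) — done with EV1.
EV3 starts after EV2 ends — done with EV2.
EV4 starts exactly when EV3 ends (back-to-back, no overlap) — done with EV3.
EV5 starts exactly when EV4 ends (back-to-back, no overlap).

no overlapping pairs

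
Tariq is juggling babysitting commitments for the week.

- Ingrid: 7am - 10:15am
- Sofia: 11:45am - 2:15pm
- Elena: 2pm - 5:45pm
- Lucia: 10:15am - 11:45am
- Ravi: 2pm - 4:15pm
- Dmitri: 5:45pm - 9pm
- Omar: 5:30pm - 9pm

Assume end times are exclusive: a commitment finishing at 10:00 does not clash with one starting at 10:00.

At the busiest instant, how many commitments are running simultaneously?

Walk through starts and ends in time order (an end at T is processed before a start at T):
7am start Ingrid → 1
10:15am end Ingrid → 0
10:15am start Lucia → 1
11:45am end Lucia → 0
11:45am start Sofia → 1
2pm start Elena → 2
2pm start Ravi → 3
2:15pm end Sofia → 2
4:15pm end Ravi → 1
5:30pm start Omar → 2
5:45pm end Elena → 1
5:45pm start Dmitri → 2
9pm end Dmitri → 1
9pm end Omar → 0
Peak is 3, at 2pm (Elena, Ravi, Sofia).

3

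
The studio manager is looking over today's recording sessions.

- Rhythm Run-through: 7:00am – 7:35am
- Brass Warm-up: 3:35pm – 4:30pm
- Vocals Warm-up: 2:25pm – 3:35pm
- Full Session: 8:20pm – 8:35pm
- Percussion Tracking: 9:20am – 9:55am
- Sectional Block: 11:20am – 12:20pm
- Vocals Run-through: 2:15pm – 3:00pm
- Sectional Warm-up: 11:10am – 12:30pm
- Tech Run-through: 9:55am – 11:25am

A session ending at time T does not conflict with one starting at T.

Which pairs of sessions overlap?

Sectional Block & Sectional Warm-up, Sectional Block & Tech Run-through, Sectional Warm-up & Tech Run-through, Vocals Run-through & Vocals Warm-up

Check each pair: they overlap iff neither finishes before the other starts.
Sorted by start: Rhythm Run-through, Percussion Tracking, Tech Run-through, Sectional Warm-up, Sectional Block, Vocals Run-through, Vocals Warm-up, Brass Warm-up, Full Session.
Percussion Tracking starts after Rhythm Run-through ends, so nothing later overlaps Rhythm Run-through either.
Tech Run-through starts exactly when Percussion Tracking ends (back-to-back, no overlap), so nothing later overlaps Percussion Tracking either.
Sectional Warm-up starts before Tech Run-through ends → Tech Run-through and Sectional Warm-up overlap.
Sectional Block starts before Tech Run-through ends → Tech Run-through and Sectional Block overlap.
Vocals Run-through starts after Tech Run-through ends, so nothing later overlaps Tech Run-through either.
Sectional Block starts before Sectional Warm-up ends → Sectional Warm-up and Sectional Block overlap.
Vocals Run-through starts after Sectional Warm-up ends, so nothing later overlaps Sectional Warm-up either.
Vocals Run-through starts after Sectional Block ends, so nothing later overlaps Sectional Block either.
Vocals Warm-up starts before Vocals Run-through ends → Vocals Run-through and Vocals Warm-up overlap.
Brass Warm-up starts after Vocals Run-through ends, so nothing later overlaps Vocals Run-through either.
Brass Warm-up starts exactly when Vocals Warm-up ends (back-to-back, no overlap), so nothing later overlaps Vocals Warm-up either.
Full Session starts after Brass Warm-up ends.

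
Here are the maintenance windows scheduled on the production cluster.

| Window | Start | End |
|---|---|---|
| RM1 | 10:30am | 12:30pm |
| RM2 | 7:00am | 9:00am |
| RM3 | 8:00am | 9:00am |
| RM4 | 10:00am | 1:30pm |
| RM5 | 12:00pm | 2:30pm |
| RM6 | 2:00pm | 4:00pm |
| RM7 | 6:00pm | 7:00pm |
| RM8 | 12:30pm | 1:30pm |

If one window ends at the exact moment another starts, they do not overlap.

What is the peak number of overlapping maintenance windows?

3

Sort all start/end points and keep a running count:
7:00am start RM2 → 1
8:00am start RM3 → 2
9:00am end RM2 → 1
9:00am end RM3 → 0
10:00am start RM4 → 1
10:30am start RM1 → 2
12:00pm start RM5 → 3
12:30pm end RM1 → 2
12:30pm start RM8 → 3
1:30pm end RM4 → 2
1:30pm end RM8 → 1
2:00pm start RM6 → 2
2:30pm end RM5 → 1
4:00pm end RM6 → 0
6:00pm start RM7 → 1
7:00pm end RM7 → 0
Peak is 3, at 12:00pm (RM1, RM4, RM5).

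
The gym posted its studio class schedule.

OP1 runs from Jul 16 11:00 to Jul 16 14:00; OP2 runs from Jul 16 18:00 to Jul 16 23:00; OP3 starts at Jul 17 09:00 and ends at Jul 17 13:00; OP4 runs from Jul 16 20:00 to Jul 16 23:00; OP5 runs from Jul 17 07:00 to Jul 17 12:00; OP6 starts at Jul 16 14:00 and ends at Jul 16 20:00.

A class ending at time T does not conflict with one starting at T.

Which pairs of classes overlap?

Check each pair: they overlap iff neither finishes before the other starts.
Sorted by start: OP1, OP6, OP2, OP4, OP5, OP3.
OP6 starts exactly when OP1 ends (back-to-back, no overlap), so OP1 has no further overlaps.
OP2 starts before OP6 ends → OP6 and OP2 overlap.
OP4 starts exactly when OP6 ends (back-to-back, no overlap), so OP6 has no further overlaps.
OP4 starts before OP2 ends → OP2 and OP4 overlap.
OP5 starts after OP2 ends, so OP2 has no further overlaps.
OP5 starts after OP4 ends, so OP4 has no further overlaps.
OP3 starts before OP5 ends → OP5 and OP3 overlap.

OP2 & OP4, OP2 & OP6, OP3 & OP5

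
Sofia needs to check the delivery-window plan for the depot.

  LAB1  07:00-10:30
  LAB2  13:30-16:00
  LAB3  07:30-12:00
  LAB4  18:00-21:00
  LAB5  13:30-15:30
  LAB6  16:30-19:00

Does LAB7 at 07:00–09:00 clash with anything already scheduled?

Yes — it overlaps LAB1, LAB3

LAB1: starts 07:00 before LAB7 ends 09:00, and ends 10:30 after LAB7 starts 07:00 → overlap.
LAB3: starts 07:30 before LAB7 ends 09:00, and ends 12:00 after LAB7 starts 07:00 → overlap.
LAB2: starts 13:30 at or after LAB7 ends 09:00 → clear.
LAB5: starts 13:30 at or after LAB7 ends 09:00 → clear.
LAB6: starts 16:30 at or after LAB7 ends 09:00 → clear.
LAB4: starts 18:00 at or after LAB7 ends 09:00 → clear.
LAB7 overlaps LAB1, LAB3.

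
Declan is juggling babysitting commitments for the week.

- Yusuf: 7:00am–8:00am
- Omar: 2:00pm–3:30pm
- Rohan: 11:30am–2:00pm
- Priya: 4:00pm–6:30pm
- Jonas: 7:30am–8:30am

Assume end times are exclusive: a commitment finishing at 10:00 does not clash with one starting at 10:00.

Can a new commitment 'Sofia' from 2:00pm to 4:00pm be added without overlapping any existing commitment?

No — it overlaps Omar

Yusuf: ends 8:00am at or before Sofia starts 2:00pm → clear.
Jonas: ends 8:30am at or before Sofia starts 2:00pm → clear.
Rohan: ends 2:00pm at or before Sofia starts 2:00pm → clear.
Omar: starts 2:00pm before Sofia ends 4:00pm, and ends 3:30pm after Sofia starts 2:00pm → overlap.
Priya: starts 4:00pm at or after Sofia ends 4:00pm → clear.
Sofia overlaps Omar.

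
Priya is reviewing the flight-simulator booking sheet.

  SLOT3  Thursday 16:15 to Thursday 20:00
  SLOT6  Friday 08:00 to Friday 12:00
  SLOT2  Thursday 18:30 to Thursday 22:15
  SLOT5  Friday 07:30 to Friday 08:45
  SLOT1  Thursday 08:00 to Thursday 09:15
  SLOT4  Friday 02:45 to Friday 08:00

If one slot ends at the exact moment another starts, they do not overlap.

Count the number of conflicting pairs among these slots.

Sorted by start: SLOT1, SLOT3, SLOT2, SLOT4, SLOT5, SLOT6.
SLOT3 starts after SLOT1 ends; SLOT1 is clear from here.
SLOT2 starts before SLOT3 ends → SLOT3 and SLOT2 overlap.
SLOT4 starts after SLOT3 ends; SLOT3 is clear from here.
SLOT4 starts after SLOT2 ends; SLOT2 is clear from here.
SLOT5 starts before SLOT4 ends → SLOT4 and SLOT5 overlap.
SLOT6 starts exactly when SLOT4 ends (back-to-back, no overlap).
SLOT6 starts before SLOT5 ends → SLOT5 and SLOT6 overlap.
Overlapping pairs: SLOT2 & SLOT3, SLOT4 & SLOT5, SLOT5 & SLOT6 — 3 in total.

3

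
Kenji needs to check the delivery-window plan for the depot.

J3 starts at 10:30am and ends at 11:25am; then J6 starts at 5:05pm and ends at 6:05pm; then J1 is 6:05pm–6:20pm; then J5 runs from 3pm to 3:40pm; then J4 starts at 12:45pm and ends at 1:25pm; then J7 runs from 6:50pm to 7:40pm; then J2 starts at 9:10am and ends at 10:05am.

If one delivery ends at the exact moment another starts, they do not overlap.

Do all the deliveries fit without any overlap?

Sorted by start: J2, J3, J4, J5, J6, J1, J7.
J3 starts after J2 ends — done with J2.
J4 starts after J3 ends — done with J3.
J5 starts after J4 ends — done with J4.
J6 starts after J5 ends — done with J5.
J1 starts exactly when J6 ends (back-to-back, no overlap) — done with J6.
J7 starts after J1 ends.
Every pair is clear; the schedule has no overlaps.

Yes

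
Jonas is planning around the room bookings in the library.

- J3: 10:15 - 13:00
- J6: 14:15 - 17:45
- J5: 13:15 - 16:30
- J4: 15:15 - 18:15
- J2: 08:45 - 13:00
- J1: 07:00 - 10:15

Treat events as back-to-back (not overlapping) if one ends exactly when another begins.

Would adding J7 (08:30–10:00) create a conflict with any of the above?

Yes — it overlaps J1, J2

J1: starts 07:00 before J7 ends 10:00, and ends 10:15 after J7 starts 08:30 → overlap.
J2: starts 08:45 before J7 ends 10:00, and ends 13:00 after J7 starts 08:30 → overlap.
J3: starts 10:15 at or after J7 ends 10:00 → clear.
J5: starts 13:15 at or after J7 ends 10:00 → clear.
J6: starts 14:15 at or after J7 ends 10:00 → clear.
J4: starts 15:15 at or after J7 ends 10:00 → clear.
J7 overlaps J1, J2.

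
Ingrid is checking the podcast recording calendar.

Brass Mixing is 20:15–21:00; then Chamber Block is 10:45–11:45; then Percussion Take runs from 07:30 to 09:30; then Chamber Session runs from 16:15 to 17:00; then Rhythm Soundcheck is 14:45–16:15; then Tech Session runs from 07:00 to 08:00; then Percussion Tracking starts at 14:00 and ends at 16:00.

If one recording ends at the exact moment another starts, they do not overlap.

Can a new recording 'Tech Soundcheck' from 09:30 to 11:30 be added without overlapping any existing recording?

Tech Session: ends 08:00 at or before Tech Soundcheck starts 09:30 → clear.
Percussion Take: ends 09:30 at or before Tech Soundcheck starts 09:30 → clear.
Chamber Block: starts 10:45 before Tech Soundcheck ends 11:30, and ends 11:45 after Tech Soundcheck starts 09:30 → overlap.
Percussion Tracking: starts 14:00 at or after Tech Soundcheck ends 11:30 → clear.
Rhythm Soundcheck: starts 14:45 at or after Tech Soundcheck ends 11:30 → clear.
Chamber Session: starts 16:15 at or after Tech Soundcheck ends 11:30 → clear.
Brass Mixing: starts 20:15 at or after Tech Soundcheck ends 11:30 → clear.
Tech Soundcheck overlaps Chamber Block.

No — it overlaps Chamber Block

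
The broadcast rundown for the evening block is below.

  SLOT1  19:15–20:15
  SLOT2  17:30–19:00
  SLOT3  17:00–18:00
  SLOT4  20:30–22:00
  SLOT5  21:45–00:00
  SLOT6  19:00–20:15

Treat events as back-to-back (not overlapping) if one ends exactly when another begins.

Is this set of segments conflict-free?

Sorted by start: SLOT3, SLOT2, SLOT6, SLOT1, SLOT4, SLOT5.
SLOT2 starts before SLOT3 ends → SLOT3 and SLOT2 overlap.
That's a conflict, so the schedule is not conflict-free.

No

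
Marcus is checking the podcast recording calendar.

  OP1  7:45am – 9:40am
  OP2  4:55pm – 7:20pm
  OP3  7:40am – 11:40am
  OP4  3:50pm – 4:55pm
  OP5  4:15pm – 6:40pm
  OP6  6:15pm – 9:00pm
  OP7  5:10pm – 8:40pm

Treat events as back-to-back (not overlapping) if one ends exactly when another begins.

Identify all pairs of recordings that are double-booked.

Check each pair: they overlap iff neither finishes before the other starts.
Sorted by start: OP3, OP1, OP4, OP5, OP2, OP7, OP6.
OP1 starts before OP3 ends → OP3 and OP1 overlap.
OP4 starts after OP3 ends; OP3 is clear from here.
OP4 starts after OP1 ends; OP1 is clear from here.
OP5 starts before OP4 ends → OP4 and OP5 overlap.
OP2 starts exactly when OP4 ends (back-to-back, no overlap); OP4 is clear from here.
OP2 starts before OP5 ends → OP5 and OP2 overlap.
OP7 starts before OP5 ends → OP5 and OP7 overlap.
OP6 starts before OP5 ends → OP5 and OP6 overlap.
OP7 starts before OP2 ends → OP2 and OP7 overlap.
OP6 starts before OP2 ends → OP2 and OP6 overlap.
OP6 starts before OP7 ends → OP7 and OP6 overlap.

OP1 & OP3, OP2 & OP5, OP2 & OP6, OP2 & OP7, OP4 & OP5, OP5 & OP6, OP5 & OP7, OP6 & OP7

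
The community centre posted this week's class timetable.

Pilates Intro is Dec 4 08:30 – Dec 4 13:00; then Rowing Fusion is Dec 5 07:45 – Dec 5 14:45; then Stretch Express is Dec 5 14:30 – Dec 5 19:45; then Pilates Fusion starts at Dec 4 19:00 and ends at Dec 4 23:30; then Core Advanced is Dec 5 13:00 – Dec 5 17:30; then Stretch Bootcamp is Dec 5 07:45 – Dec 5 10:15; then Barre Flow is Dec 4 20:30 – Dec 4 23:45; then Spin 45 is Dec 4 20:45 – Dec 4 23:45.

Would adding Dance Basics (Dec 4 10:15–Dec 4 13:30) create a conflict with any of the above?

Yes — it overlaps Pilates Intro

Pilates Intro: starts Dec 4 08:30 before Dance Basics ends Dec 4 13:30, and ends Dec 4 13:00 after Dance Basics starts Dec 4 10:15 → overlap.
Pilates Fusion: starts Dec 4 19:00 at or after Dance Basics ends Dec 4 13:30 → clear.
Barre Flow: starts Dec 4 20:30 at or after Dance Basics ends Dec 4 13:30 → clear.
Spin 45: starts Dec 4 20:45 at or after Dance Basics ends Dec 4 13:30 → clear.
Stretch Bootcamp: starts Dec 5 07:45 at or after Dance Basics ends Dec 4 13:30 → clear.
Rowing Fusion: starts Dec 5 07:45 at or after Dance Basics ends Dec 4 13:30 → clear.
Core Advanced: starts Dec 5 13:00 at or after Dance Basics ends Dec 4 13:30 → clear.
Stretch Express: starts Dec 5 14:30 at or after Dance Basics ends Dec 4 13:30 → clear.
Dance Basics overlaps Pilates Intro.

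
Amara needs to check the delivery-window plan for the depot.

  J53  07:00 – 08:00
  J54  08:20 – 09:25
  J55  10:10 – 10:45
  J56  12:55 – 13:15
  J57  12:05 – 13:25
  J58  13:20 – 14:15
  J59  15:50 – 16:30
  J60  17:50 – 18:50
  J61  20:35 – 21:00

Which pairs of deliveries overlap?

Sorted by start: J53, J54, J55, J57, J56, J58, J59, J60, J61.
J54 starts after J53 ends — done with J53.
J55 starts after J54 ends — done with J54.
J57 starts after J55 ends — done with J55.
J56 starts before J57 ends → J57 and J56 overlap.
J58 starts before J57 ends → J57 and J58 overlap.
J59 starts after J57 ends — done with J57.
J58 starts after J56 ends — done with J56.
J59 starts after J58 ends — done with J58.
J60 starts after J59 ends — done with J59.
J61 starts after J60 ends.

J56 & J57, J57 & J58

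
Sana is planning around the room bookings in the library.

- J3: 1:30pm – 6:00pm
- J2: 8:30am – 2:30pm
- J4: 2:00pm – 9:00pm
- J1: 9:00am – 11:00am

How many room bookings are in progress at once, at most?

3

Sweep the timeline, counting +1 at each start and −1 at each end (ends before starts at a tie):
8:30am start J2 → 1
9:00am start J1 → 2
11:00am end J1 → 1
1:30pm start J3 → 2
2:00pm start J4 → 3
2:30pm end J2 → 2
6:00pm end J3 → 1
9:00pm end J4 → 0
Peak is 3, at 2:00pm (J2, J3, J4).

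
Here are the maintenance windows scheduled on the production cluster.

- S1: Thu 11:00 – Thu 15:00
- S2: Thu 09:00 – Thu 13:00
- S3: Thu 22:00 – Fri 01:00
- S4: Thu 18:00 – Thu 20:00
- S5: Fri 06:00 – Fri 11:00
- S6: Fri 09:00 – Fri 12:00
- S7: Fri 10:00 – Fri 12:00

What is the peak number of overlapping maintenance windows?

3

Walk through starts and ends in time order (an end at T is processed before a start at T):
Thu 09:00 start S2 → 1
Thu 11:00 start S1 → 2
Thu 13:00 end S2 → 1
Thu 15:00 end S1 → 0
Thu 18:00 start S4 → 1
Thu 20:00 end S4 → 0
Thu 22:00 start S3 → 1
Fri 01:00 end S3 → 0
Fri 06:00 start S5 → 1
Fri 09:00 start S6 → 2
Fri 10:00 start S7 → 3
Fri 11:00 end S5 → 2
Fri 12:00 end S6 → 1
Fri 12:00 end S7 → 0
Peak is 3, at Fri 10:00 (S5, S6, S7).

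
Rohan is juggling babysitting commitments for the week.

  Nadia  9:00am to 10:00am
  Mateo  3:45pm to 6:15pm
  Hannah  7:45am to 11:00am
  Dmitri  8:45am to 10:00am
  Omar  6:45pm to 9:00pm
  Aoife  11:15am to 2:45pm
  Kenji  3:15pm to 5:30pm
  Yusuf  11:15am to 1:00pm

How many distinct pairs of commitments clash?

5

Sorted by start: Hannah, Dmitri, Nadia, Aoife, Yusuf, Kenji, Mateo, Omar.
Dmitri starts before Hannah ends → Hannah and Dmitri overlap.
Nadia starts before Hannah ends → Hannah and Nadia overlap.
Aoife starts after Hannah ends — done with Hannah.
Nadia starts before Dmitri ends → Dmitri and Nadia overlap.
Aoife starts after Dmitri ends — done with Dmitri.
Aoife starts after Nadia ends — done with Nadia.
Yusuf starts before Aoife ends → Aoife and Yusuf overlap.
Kenji starts after Aoife ends — done with Aoife.
Kenji starts after Yusuf ends — done with Yusuf.
Mateo starts before Kenji ends → Kenji and Mateo overlap.
Omar starts after Kenji ends.
Omar starts after Mateo ends.
Overlapping pairs: Aoife & Yusuf, Dmitri & Hannah, Dmitri & Nadia, Hannah & Nadia, Kenji & Mateo — 5 in total.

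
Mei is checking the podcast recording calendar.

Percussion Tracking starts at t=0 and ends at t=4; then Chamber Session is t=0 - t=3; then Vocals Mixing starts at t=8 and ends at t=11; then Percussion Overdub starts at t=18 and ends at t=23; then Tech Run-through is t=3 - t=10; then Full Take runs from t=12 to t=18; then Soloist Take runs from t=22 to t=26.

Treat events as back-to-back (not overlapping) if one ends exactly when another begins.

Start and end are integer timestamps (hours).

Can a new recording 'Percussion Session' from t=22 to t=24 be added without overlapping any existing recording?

Percussion Tracking: ends t=4 at or before Percussion Session starts t=22 → clear.
Chamber Session: ends t=3 at or before Percussion Session starts t=22 → clear.
Tech Run-through: ends t=10 at or before Percussion Session starts t=22 → clear.
Vocals Mixing: ends t=11 at or before Percussion Session starts t=22 → clear.
Full Take: ends t=18 at or before Percussion Session starts t=22 → clear.
Percussion Overdub: starts t=18 before Percussion Session ends t=24, and ends t=23 after Percussion Session starts t=22 → overlap.
Soloist Take: starts t=22 before Percussion Session ends t=24, and ends t=26 after Percussion Session starts t=22 → overlap.
Percussion Session overlaps Percussion Overdub, Soloist Take.

No — it overlaps Percussion Overdub, Soloist Take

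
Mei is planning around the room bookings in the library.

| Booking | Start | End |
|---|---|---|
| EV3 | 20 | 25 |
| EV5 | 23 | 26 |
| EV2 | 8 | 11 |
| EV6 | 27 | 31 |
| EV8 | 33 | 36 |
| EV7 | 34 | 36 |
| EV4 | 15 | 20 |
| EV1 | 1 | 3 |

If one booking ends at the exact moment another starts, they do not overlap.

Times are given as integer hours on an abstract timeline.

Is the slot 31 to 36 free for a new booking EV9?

No — it overlaps EV7, EV8

EV1: ends 3 at or before EV9 starts 31 → clear.
EV2: ends 11 at or before EV9 starts 31 → clear.
EV4: ends 20 at or before EV9 starts 31 → clear.
EV3: ends 25 at or before EV9 starts 31 → clear.
EV5: ends 26 at or before EV9 starts 31 → clear.
EV6: ends 31 at or before EV9 starts 31 → clear.
EV8: starts 33 before EV9 ends 36, and ends 36 after EV9 starts 31 → overlap.
EV7: starts 34 before EV9 ends 36, and ends 36 after EV9 starts 31 → overlap.
EV9 overlaps EV7, EV8.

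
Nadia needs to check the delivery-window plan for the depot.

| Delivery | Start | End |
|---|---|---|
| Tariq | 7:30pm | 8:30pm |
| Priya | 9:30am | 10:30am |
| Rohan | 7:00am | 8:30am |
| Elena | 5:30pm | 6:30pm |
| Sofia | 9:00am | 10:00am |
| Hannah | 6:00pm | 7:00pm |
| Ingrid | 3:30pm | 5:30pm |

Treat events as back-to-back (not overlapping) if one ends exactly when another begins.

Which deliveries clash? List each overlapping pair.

Sorted by start: Rohan, Sofia, Priya, Ingrid, Elena, Hannah, Tariq.
Sofia starts after Rohan ends, so nothing later overlaps Rohan either.
Priya starts before Sofia ends → Sofia and Priya overlap.
Ingrid starts after Sofia ends, so nothing later overlaps Sofia either.
Ingrid starts after Priya ends, so nothing later overlaps Priya either.
Elena starts exactly when Ingrid ends (back-to-back, no overlap), so nothing later overlaps Ingrid either.
Hannah starts before Elena ends → Elena and Hannah overlap.
Tariq starts after Elena ends.
Tariq starts after Hannah ends.

Elena & Hannah, Priya & Sofia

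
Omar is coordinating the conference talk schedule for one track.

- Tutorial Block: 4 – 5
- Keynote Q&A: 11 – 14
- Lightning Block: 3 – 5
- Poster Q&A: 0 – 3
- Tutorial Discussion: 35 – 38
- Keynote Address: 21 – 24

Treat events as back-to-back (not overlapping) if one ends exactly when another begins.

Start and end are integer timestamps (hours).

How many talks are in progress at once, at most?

Walk through starts and ends in time order (an end at T is processed before a start at T):
0 start Poster Q&A → 1
3 end Poster Q&A → 0
3 start Lightning Block → 1
4 start Tutorial Block → 2
5 end Lightning Block → 1
5 end Tutorial Block → 0
11 start Keynote Q&A → 1
14 end Keynote Q&A → 0
21 start Keynote Address → 1
24 end Keynote Address → 0
35 start Tutorial Discussion → 1
38 end Tutorial Discussion → 0
Peak is 2, at 4 (Lightning Block, Tutorial Block).

2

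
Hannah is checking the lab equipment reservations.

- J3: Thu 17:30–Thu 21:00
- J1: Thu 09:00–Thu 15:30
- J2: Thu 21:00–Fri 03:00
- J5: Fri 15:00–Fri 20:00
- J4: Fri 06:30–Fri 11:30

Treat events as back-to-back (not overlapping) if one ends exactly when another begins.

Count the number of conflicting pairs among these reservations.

0

Sorted by start: J1, J3, J2, J4, J5.
J3 starts after J1 ends, so J1 has no further overlaps.
J2 starts exactly when J3 ends (back-to-back, no overlap), so J3 has no further overlaps.
J4 starts after J2 ends, so J2 has no further overlaps.
J5 starts after J4 ends.
No pair overlaps.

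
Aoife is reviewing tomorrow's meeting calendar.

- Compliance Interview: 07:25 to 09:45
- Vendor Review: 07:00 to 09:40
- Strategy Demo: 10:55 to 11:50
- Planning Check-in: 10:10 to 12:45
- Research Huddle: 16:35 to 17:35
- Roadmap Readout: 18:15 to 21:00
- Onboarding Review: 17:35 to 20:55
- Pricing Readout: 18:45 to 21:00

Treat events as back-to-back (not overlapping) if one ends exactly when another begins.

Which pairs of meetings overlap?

Compliance Interview & Vendor Review, Onboarding Review & Pricing Readout, Onboarding Review & Roadmap Readout, Planning Check-in & Strategy Demo, Pricing Readout & Roadmap Readout

Sorted by start: Vendor Review, Compliance Interview, Planning Check-in, Strategy Demo, Research Huddle, Onboarding Review, Roadmap Readout, Pricing Readout.
Compliance Interview starts before Vendor Review ends → Vendor Review and Compliance Interview overlap.
Planning Check-in starts after Vendor Review ends, so nothing later overlaps Vendor Review either.
Planning Check-in starts after Compliance Interview ends, so nothing later overlaps Compliance Interview either.
Strategy Demo starts before Planning Check-in ends → Planning Check-in and Strategy Demo overlap.
Research Huddle starts after Planning Check-in ends, so nothing later overlaps Planning Check-in either.
Research Huddle starts after Strategy Demo ends, so nothing later overlaps Strategy Demo either.
Onboarding Review starts exactly when Research Huddle ends (back-to-back, no overlap), so nothing later overlaps Research Huddle either.
Roadmap Readout starts before Onboarding Review ends → Onboarding Review and Roadmap Readout overlap.
Pricing Readout starts before Onboarding Review ends → Onboarding Review and Pricing Readout overlap.
Pricing Readout starts before Roadmap Readout ends → Roadmap Readout and Pricing Readout overlap.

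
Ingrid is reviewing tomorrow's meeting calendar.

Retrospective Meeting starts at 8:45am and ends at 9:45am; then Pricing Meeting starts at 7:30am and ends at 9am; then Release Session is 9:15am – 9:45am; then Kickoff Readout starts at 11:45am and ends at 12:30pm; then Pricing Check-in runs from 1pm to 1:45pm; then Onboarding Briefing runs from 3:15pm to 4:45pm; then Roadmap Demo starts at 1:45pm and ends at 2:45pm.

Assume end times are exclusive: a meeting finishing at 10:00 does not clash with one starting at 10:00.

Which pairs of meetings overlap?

Pricing Meeting & Retrospective Meeting, Release Session & Retrospective Meeting

Sorted by start: Pricing Meeting, Retrospective Meeting, Release Session, Kickoff Readout, Pricing Check-in, Roadmap Demo, Onboarding Briefing.
Retrospective Meeting starts before Pricing Meeting ends → Pricing Meeting and Retrospective Meeting overlap.
Release Session starts after Pricing Meeting ends — done with Pricing Meeting.
Release Session starts before Retrospective Meeting ends → Retrospective Meeting and Release Session overlap.
Kickoff Readout starts after Retrospective Meeting ends — done with Retrospective Meeting.
Kickoff Readout starts after Release Session ends — done with Release Session.
Pricing Check-in starts after Kickoff Readout ends — done with Kickoff Readout.
Roadmap Demo starts exactly when Pricing Check-in ends (back-to-back, no overlap) — done with Pricing Check-in.
Onboarding Briefing starts after Roadmap Demo ends.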